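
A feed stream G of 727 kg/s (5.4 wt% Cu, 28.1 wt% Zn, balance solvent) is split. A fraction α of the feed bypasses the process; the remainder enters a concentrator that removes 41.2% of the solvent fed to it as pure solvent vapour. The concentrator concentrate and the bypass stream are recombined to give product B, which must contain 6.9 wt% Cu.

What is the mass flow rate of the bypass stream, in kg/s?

All 727×0.054 = 39.258 kg/s of Cu reaches B, so B = 39.258/0.069 = 568.96 kg/s and vapour = 158.04 kg/s.
The evaporator receives (1−α)·727 of feed at 0.665 solvent and removes 0.412 of that solvent:
0.412×0.665×(1−α)×727 = 158.04
(1−α) = 158.04/199.18 = 0.7935;  α = 0.2065.
Bypass flow = 0.2065×727 = 150.16 kg/s.

150.2 kg/s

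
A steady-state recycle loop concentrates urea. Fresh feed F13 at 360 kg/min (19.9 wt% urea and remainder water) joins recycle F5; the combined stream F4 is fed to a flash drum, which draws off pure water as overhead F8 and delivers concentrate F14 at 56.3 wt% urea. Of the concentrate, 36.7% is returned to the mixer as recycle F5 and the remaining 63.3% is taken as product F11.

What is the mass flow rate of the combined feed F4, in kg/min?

433.8 kg/min

Overall urea balance (none leaves overhead): urea in fresh feed = urea in product, i.e. 360×0.199 = (1−0.367)·F14·0.563.
F14 = 71.64/(0.563×0.633) = 201.02 kg/min.
Recycle F5 = 0.367×201.02 = 73.775 kg/min.
Combined feed F4 = 360 + 73.775 = 433.78 kg/min.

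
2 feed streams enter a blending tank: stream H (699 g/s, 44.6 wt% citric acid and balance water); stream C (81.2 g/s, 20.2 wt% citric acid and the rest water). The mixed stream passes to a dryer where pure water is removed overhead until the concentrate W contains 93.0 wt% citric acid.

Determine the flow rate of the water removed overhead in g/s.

427.3 g/s

citric acid entering = 699×0.446 + 81.2×0.202 = 328.16 g/s.
All citric acid reports to W, so W = 328.16/0.930 = 352.86 g/s.
Total feed = 780.2 g/s; overhead = 780.2 − 352.86 = 427.34 g/s.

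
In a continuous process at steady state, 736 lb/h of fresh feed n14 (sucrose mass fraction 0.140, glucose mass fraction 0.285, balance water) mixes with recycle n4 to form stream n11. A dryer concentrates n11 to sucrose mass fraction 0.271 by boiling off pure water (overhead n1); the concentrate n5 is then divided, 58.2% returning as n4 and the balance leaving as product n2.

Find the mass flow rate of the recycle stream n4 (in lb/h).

529.4 lb/h

Overall sucrose balance (none leaves overhead): sucrose in fresh feed = sucrose in product, i.e. 736×0.140 = (1−0.582)·n5·0.271.
n5 = 103.04/(0.271×0.418) = 909.62 lb/h.
Recycle n4 = 0.582×909.62 = 529.4 lb/h.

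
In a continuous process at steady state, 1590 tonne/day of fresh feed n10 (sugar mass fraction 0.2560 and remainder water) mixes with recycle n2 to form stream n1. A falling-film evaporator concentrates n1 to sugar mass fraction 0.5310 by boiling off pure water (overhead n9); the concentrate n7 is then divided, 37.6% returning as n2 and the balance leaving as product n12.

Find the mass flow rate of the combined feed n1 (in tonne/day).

Overall sugar balance (none leaves overhead): sugar in fresh feed = sugar in product, i.e. 1590×0.256 = (1−0.376)·n7·0.531.
n7 = 407.04/(0.531×0.624) = 1228.5 tonne/day.
Recycle n2 = 0.376×1228.5 = 461.9 tonne/day.
Combined feed n1 = 1590 + 461.9 = 2051.9 tonne/day.

2052 tonne/day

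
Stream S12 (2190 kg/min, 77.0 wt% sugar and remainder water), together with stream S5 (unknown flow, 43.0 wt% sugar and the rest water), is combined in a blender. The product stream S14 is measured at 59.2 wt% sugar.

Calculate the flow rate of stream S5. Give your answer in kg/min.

2406 kg/min

Let S5 be the unknown flow. Total out = 2190 + S5.
sugar balance: 1686.3 + 0.430·S5 = 0.592·(2190 + S5)
(0.430 − 0.592)·S5 = 0.592×2190 − 1686.3 = -389.82
S5 = -389.82 / -0.162 = 2406.3 kg/min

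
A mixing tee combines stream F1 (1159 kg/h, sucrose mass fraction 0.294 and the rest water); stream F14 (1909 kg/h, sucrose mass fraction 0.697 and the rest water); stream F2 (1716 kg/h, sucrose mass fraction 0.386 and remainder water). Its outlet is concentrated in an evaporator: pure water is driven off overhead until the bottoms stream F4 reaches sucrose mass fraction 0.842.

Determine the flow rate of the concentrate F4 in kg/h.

2772 kg/h

sucrose entering = 1159×0.294 + 1909×0.697 + 1716×0.386 = 2333.7 kg/h.
All sucrose reports to F4, so F4 = 2333.7/0.842 = 2771.6 kg/h.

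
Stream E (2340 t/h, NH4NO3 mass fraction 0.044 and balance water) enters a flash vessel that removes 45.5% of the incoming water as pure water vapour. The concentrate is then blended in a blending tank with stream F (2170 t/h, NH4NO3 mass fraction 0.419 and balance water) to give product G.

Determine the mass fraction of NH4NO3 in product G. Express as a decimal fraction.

Vapour removed = 0.455×0.956×2340 = 1017.9 t/h; concentrate = 1322.1 t/h.
NH4NO3 reaching the mixer = 102.96 (from concentrate) + 2170×0.419 = 1012.2 t/h.
Product flow = 1322.1 + 2170 = 3492.1 t/h; NH4NO3 fraction = 0.290.

0.290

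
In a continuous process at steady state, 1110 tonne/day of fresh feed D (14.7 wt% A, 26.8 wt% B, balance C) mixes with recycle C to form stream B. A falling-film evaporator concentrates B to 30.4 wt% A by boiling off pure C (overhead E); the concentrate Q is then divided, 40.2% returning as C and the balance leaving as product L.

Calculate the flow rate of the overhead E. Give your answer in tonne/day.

Overall A balance (none leaves overhead): A in fresh feed = A in product, i.e. 1110×0.147 = (1−0.402)·Q·0.304.
Q = 163.17/(0.304×0.598) = 897.56 tonne/day.
Recycle C = 0.402×897.56 = 360.82 tonne/day.
Combined feed B = 1110 + 360.82 = 1470.8 tonne/day.
Overhead E = B − Q = 1470.8 − 897.56 = 573.26 tonne/day.

573.3 tonne/day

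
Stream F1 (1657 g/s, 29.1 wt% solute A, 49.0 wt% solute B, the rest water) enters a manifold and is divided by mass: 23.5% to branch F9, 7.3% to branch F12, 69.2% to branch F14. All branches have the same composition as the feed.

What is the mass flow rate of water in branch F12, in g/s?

26.49 g/s

Branch F12 total = 0.073×1657 = 120.96 g/s.
water in F12 = 0.219×120.96 = 26.49 g/s.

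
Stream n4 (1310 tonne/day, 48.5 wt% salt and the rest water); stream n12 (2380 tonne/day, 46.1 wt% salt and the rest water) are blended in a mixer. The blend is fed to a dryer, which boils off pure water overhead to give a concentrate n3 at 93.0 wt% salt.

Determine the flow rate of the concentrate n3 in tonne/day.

salt entering = 1310×0.485 + 2380×0.461 = 1732.5 tonne/day.
All salt reports to n3, so n3 = 1732.5/0.930 = 1862.9 tonne/day.

1863 tonne/day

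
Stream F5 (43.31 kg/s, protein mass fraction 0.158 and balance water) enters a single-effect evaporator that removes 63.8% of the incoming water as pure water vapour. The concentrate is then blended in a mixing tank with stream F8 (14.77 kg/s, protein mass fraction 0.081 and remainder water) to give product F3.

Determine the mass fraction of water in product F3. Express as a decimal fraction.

Vapour removed = 0.638×0.842×43.31 = 23.266 kg/s; concentrate = 20.044 kg/s.
water reaching the mixer = 13.201 (from concentrate) + 14.77×0.919 = 26.775 kg/s.
Product flow = 20.044 + 14.77 = 34.814 kg/s; water fraction = 0.769.

0.769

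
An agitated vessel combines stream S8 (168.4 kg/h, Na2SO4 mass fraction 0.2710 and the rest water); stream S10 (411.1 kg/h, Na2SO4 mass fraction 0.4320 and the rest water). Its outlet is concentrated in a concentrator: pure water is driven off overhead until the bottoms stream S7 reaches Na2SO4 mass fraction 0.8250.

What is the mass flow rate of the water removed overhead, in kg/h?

308.9 kg/h

Na2SO4 entering = 168.4×0.271 + 411.1×0.432 = 223.23 kg/h.
All Na2SO4 reports to S7, so S7 = 223.23/0.825 = 270.58 kg/h.
Total feed = 579.5 kg/h; overhead = 579.5 − 270.58 = 308.92 kg/h.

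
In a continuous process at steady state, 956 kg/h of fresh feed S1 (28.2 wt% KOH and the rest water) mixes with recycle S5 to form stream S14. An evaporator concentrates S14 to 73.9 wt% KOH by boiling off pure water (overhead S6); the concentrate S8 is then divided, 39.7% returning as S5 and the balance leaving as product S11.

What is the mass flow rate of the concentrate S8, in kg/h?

Overall KOH balance (none leaves overhead): KOH in fresh feed = KOH in product, i.e. 956×0.282 = (1−0.397)·S8·0.739.
S8 = 269.59/(0.739×0.603) = 604.99 kg/h.

605 kg/h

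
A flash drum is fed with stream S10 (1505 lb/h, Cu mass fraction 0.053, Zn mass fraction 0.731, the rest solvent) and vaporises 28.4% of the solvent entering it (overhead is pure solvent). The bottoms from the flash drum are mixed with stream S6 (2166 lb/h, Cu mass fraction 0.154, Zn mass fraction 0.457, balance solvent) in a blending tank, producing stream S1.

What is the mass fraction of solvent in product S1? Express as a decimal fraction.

Vapour removed = 0.284×0.216×1505 = 92.323 lb/h; concentrate = 1412.7 lb/h.
solvent reaching the mixer = 232.76 (from concentrate) + 2166×0.389 = 1075.3 lb/h.
Product flow = 1412.7 + 2166 = 3578.7 lb/h; solvent fraction = 0.300.

0.300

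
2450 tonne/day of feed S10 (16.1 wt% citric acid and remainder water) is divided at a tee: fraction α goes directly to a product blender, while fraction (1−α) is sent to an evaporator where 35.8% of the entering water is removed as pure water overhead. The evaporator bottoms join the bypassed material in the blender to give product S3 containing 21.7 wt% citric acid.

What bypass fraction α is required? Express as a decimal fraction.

0.141

All 2450×0.161 = 394.45 tonne/day of citric acid reaches S3, so S3 = 394.45/0.217 = 1817.7 tonne/day and vapour = 632.26 tonne/day.
The evaporator receives (1−α)·2450 of feed at 0.839 water and removes 0.358 of that water:
0.358×0.839×(1−α)×2450 = 632.26
(1−α) = 632.26/735.89 = 0.8592;  α = 0.1408.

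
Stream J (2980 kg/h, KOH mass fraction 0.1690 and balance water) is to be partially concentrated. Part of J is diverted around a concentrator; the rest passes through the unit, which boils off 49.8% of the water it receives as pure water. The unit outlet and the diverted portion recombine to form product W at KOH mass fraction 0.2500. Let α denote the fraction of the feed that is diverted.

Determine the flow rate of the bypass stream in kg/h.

646.9 kg/h

All 2980×0.169 = 503.62 kg/h of KOH reaches W, so W = 503.62/0.250 = 2014.5 kg/h and vapour = 965.52 kg/h.
The evaporator receives (1−α)·2980 of feed at 0.831 water and removes 0.498 of that water:
0.498×0.831×(1−α)×2980 = 965.52
(1−α) = 965.52/1233.2 = 0.7829;  α = 0.2171.
Bypass flow = 0.2171×2980 = 646.91 kg/h.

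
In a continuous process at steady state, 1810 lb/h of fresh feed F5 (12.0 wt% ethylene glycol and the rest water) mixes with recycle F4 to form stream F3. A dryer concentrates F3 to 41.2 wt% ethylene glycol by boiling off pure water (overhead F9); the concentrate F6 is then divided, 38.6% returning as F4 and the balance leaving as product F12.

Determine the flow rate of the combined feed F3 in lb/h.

Overall ethylene glycol balance (none leaves overhead): ethylene glycol in fresh feed = ethylene glycol in product, i.e. 1810×0.120 = (1−0.386)·F6·0.412.
F6 = 217.2/(0.412×0.614) = 858.61 lb/h.
Recycle F4 = 0.386×858.61 = 331.42 lb/h.
Combined feed F3 = 1810 + 331.42 = 2141.4 lb/h.

2141 lb/h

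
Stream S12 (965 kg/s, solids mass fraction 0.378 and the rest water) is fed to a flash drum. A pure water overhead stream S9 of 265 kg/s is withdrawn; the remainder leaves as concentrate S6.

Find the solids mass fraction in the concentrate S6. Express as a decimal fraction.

0.521

solids is not removed: 965×0.378 = 364.77 kg/s of solids enters S6.
Concentrate = 965 − 265 = 700 kg/s.
Mass fraction = 364.77/700 = 0.521.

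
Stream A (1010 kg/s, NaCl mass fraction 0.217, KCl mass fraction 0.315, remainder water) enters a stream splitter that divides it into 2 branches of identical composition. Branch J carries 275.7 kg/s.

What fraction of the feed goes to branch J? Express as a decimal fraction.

0.273

Fraction to J = 275.7/1010 = 0.2730.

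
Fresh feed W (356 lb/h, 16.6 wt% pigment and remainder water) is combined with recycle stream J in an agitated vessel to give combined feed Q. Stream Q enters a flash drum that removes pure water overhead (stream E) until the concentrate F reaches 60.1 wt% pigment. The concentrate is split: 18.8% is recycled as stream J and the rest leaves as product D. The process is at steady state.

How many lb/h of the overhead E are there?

257.7 lb/h

Overall pigment balance (none leaves overhead): pigment in fresh feed = pigment in product, i.e. 356×0.166 = (1−0.188)·F·0.601.
F = 59.096/(0.601×0.812) = 121.1 lb/h.
Recycle J = 0.188×121.1 = 22.766 lb/h.
Combined feed Q = 356 + 22.766 = 378.77 lb/h.
Overhead E = Q − F = 378.77 − 121.1 = 257.67 lb/h.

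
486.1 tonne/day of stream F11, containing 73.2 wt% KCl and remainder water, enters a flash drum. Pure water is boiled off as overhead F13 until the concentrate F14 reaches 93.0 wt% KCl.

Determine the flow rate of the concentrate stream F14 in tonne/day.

KCl is conserved: 486.1×0.732 = 355.83 tonne/day all reports to the concentrate.
Concentrate = 355.83/(target fraction) = 382.61 tonne/day.

382.6 tonne/day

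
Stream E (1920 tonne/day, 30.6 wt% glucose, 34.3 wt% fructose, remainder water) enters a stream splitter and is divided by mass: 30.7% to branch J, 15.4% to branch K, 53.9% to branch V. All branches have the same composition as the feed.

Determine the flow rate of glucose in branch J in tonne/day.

180.4 tonne/day

Branch J total = 0.307×1920 = 589.44 tonne/day.
glucose in J = 0.306×589.44 = 180.37 tonne/day.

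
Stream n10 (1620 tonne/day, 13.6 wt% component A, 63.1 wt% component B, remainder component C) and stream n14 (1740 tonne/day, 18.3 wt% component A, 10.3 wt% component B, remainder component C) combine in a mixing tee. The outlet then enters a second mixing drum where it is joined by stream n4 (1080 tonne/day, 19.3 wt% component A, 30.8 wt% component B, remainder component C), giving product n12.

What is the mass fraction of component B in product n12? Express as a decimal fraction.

0.346

Overall, product flow = 4440 tonne/day.
component B in = 1620×0.631 + 1740×0.103 + 1080×0.308 = 1534.1 tonne/day.
component B fraction in n12 = 0.346.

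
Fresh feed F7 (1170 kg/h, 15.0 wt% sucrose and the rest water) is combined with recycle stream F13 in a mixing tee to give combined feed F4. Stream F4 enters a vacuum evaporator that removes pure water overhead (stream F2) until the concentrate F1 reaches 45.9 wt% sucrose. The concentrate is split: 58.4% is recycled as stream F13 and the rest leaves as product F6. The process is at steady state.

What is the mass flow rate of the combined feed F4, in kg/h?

Overall sucrose balance (none leaves overhead): sucrose in fresh feed = sucrose in product, i.e. 1170×0.150 = (1−0.584)·F1·0.459.
F1 = 175.5/(0.459×0.416) = 919.12 kg/h.
Recycle F13 = 0.584×919.12 = 536.76 kg/h.
Combined feed F4 = 1170 + 536.76 = 1706.8 kg/h.

1707 kg/h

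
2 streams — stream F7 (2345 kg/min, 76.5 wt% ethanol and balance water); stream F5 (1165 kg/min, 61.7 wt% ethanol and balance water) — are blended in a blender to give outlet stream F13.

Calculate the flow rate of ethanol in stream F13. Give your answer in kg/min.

ethanol out = ethanol in = 2345×0.765 + 1165×0.617 = 2512.7 kg/min.

2513 kg/min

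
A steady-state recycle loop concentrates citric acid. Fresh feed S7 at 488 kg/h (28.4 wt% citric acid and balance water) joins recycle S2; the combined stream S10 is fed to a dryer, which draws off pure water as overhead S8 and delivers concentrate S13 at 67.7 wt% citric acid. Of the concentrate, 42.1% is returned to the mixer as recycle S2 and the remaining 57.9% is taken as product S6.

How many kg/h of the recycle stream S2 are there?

Overall citric acid balance (none leaves overhead): citric acid in fresh feed = citric acid in product, i.e. 488×0.284 = (1−0.421)·S13·0.677.
S13 = 138.59/(0.677×0.579) = 353.57 kg/h.
Recycle S2 = 0.421×353.57 = 148.85 kg/h.

148.9 kg/h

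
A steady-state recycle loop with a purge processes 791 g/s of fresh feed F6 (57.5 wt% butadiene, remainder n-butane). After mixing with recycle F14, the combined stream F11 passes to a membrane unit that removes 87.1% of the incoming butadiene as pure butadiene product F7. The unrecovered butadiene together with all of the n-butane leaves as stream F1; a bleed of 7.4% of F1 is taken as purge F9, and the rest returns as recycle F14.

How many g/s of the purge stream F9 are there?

n-butane enters only via F6 and leaves only via the purge: 791×0.425 = 0.074×(n-butane in F1), and the membrane unit passes all n-butane, so n-butane in F11 = n-butane in F1 = 4542.9 g/s.
butadiene in F11: m_A = 791×0.575 + (1−0.074)·(1−0.871)·m_A, so m_A = 454.82/0.8805 = 516.53 g/s.
F1 = (1−0.871)×516.53 + 4542.9 = 4609.5 g/s.
Purge F9 = 0.074×4609.5 = 341.11 g/s.

341.1 g/s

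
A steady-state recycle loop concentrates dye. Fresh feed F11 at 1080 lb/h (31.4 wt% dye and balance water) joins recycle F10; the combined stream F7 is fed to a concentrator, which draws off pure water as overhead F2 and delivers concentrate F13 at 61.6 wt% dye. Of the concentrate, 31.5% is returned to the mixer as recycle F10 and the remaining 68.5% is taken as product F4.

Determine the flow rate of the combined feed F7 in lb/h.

1333 lb/h

Overall dye balance (none leaves overhead): dye in fresh feed = dye in product, i.e. 1080×0.314 = (1−0.315)·F13·0.616.
F13 = 339.12/(0.616×0.685) = 803.68 lb/h.
Recycle F10 = 0.315×803.68 = 253.16 lb/h.
Combined feed F7 = 1080 + 253.16 = 1333.2 lb/h.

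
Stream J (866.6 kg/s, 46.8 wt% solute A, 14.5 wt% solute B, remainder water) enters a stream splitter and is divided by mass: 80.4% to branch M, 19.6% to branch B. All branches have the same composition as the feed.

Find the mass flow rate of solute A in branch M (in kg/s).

326.1 kg/s

Branch M total = 0.804×866.6 = 696.75 kg/s.
solute A in M = 0.468×696.75 = 326.08 kg/s.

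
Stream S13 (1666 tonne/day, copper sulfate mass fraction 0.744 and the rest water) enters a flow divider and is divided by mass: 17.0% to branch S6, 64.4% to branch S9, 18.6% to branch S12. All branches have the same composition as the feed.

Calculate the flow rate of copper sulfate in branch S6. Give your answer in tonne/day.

Branch S6 total = 0.170×1666 = 283.22 tonne/day.
copper sulfate in S6 = 0.744×283.22 = 210.72 tonne/day.

210.7 tonne/day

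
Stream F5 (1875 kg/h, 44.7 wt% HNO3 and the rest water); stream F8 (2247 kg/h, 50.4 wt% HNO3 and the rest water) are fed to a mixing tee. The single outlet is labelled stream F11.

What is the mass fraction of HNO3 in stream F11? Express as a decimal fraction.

Total flow out = 1875 + 2247 = 4122 kg/h.
HNO3 in = 1875×0.447 + 2247×0.504 = 1970.6 kg/h.
HNO3 mass fraction in F11 = 1970.6/4122 = 0.4781.

0.4781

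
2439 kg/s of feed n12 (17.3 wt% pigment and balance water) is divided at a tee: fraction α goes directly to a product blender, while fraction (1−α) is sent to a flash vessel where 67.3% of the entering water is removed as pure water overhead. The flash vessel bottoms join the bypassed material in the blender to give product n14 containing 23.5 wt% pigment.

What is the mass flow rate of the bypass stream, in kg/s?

All 2439×0.173 = 421.95 kg/s of pigment reaches n14, so n14 = 421.95/0.235 = 1795.5 kg/s and vapour = 643.48 kg/s.
The evaporator receives (1−α)·2439 of feed at 0.827 water and removes 0.673 of that water:
0.673×0.827×(1−α)×2439 = 643.48
(1−α) = 643.48/1357.5 = 0.4740;  α = 0.5260.
Bypass flow = 0.5260×2439 = 1282.8 kg/s.

1283 kg/s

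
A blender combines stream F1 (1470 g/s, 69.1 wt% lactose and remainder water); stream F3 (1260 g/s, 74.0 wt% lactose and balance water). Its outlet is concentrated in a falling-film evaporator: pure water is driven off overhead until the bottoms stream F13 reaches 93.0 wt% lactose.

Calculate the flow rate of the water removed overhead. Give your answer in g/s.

lactose entering = 1470×0.691 + 1260×0.740 = 1948.2 g/s.
All lactose reports to F13, so F13 = 1948.2/0.930 = 2094.8 g/s.
Total feed = 2730 g/s; overhead = 2730 − 2094.8 = 635.19 g/s.

635.2 g/s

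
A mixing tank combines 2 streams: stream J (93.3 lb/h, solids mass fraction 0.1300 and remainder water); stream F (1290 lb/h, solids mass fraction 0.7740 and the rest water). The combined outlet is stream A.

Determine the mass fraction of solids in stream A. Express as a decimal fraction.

0.7306

Total flow out = 93.3 + 1290 = 1383.3 lb/h.
solids in = 93.3×0.130 + 1290×0.774 = 1010.6 lb/h.
solids mass fraction in A = 1010.6/1383.3 = 0.7306.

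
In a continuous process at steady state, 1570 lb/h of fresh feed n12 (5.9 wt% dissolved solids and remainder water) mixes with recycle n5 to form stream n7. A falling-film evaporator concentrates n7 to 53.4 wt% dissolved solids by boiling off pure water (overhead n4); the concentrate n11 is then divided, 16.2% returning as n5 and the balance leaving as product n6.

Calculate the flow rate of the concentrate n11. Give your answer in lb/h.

Overall dissolved solids balance (none leaves overhead): dissolved solids in fresh feed = dissolved solids in product, i.e. 1570×0.059 = (1−0.162)·n11·0.534.
n11 = 92.63/(0.534×0.838) = 207 lb/h.

207 lb/h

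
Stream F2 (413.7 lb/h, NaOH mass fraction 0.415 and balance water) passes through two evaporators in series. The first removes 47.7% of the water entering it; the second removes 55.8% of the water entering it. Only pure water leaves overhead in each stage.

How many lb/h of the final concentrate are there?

227.6 lb/h

water in feed = 413.7×0.585 = 242.01 lb/h.
After stage 1: water left = (1−0.477)×242.01 = 126.57; stream total = 298.26 lb/h.
After stage 2: water left = (1−0.558)×126.57 = 55.946; final concentrate = 227.63 lb/h.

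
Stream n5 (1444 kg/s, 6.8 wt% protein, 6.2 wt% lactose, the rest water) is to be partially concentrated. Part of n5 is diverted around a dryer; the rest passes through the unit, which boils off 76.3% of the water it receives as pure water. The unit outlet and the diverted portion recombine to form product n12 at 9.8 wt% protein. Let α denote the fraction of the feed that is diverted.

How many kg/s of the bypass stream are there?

All 1444×0.068 = 98.192 kg/s of protein reaches n12, so n12 = 98.192/0.098 = 1002 kg/s and vapour = 442.04 kg/s.
The evaporator receives (1−α)·1444 of feed at 0.870 water and removes 0.763 of that water:
0.763×0.870×(1−α)×1444 = 442.04
(1−α) = 442.04/958.54 = 0.4612;  α = 0.5388.
Bypass flow = 0.5388×1444 = 778.09 kg/s.

778.1 kg/s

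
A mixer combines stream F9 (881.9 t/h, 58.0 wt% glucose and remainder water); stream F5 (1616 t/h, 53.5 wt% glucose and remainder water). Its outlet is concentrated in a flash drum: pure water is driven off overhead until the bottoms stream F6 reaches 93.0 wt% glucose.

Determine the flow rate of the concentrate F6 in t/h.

glucose entering = 881.9×0.580 + 1616×0.535 = 1376.1 t/h.
All glucose reports to F6, so F6 = 1376.1/0.930 = 1479.6 t/h.

1480 t/h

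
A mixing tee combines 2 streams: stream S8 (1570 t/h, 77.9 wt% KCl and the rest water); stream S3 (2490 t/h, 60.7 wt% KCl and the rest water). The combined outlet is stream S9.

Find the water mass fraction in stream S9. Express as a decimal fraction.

0.3265

Total flow out = 1570 + 2490 = 4060 t/h.
water in = 1570×0.221 + 2490×0.393 = 1325.5 t/h.
water mass fraction in S9 = 1325.5/4060 = 0.3265.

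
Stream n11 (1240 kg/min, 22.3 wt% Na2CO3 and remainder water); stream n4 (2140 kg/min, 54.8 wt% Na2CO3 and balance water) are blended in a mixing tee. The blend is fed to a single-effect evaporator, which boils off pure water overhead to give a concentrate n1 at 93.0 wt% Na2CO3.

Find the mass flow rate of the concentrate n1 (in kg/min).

1558 kg/min

Na2CO3 entering = 1240×0.223 + 2140×0.548 = 1449.2 kg/min.
All Na2CO3 reports to n1, so n1 = 1449.2/0.930 = 1558.3 kg/min.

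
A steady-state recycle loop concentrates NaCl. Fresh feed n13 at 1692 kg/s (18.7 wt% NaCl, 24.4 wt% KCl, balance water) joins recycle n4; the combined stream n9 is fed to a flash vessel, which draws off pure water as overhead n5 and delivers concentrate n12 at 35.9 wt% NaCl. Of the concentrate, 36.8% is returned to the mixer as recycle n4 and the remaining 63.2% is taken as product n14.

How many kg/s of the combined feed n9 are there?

Overall NaCl balance (none leaves overhead): NaCl in fresh feed = NaCl in product, i.e. 1692×0.187 = (1−0.368)·n12·0.359.
n12 = 316.4/(0.359×0.632) = 1394.5 kg/s.
Recycle n4 = 0.368×1394.5 = 513.19 kg/s.
Combined feed n9 = 1692 + 513.19 = 2205.2 kg/s.

2205 kg/s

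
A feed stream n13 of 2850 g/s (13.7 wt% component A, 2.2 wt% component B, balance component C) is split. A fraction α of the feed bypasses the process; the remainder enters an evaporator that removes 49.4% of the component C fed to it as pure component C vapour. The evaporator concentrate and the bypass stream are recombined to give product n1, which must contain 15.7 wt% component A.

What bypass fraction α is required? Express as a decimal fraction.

All 2850×0.137 = 390.45 g/s of component A reaches n1, so n1 = 390.45/0.157 = 2486.9 g/s and vapour = 363.06 g/s.
The evaporator receives (1−α)·2850 of feed at 0.841 component C and removes 0.494 of that component C:
0.494×0.841×(1−α)×2850 = 363.06
(1−α) = 363.06/1184 = 0.3066;  α = 0.6934.

0.693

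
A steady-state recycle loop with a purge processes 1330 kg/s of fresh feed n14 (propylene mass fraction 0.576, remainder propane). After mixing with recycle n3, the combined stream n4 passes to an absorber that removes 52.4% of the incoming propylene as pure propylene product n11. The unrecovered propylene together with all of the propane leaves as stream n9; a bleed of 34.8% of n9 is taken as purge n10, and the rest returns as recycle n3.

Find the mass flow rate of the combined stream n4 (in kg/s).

2731 kg/s

propane enters only via n14 and leaves only via the purge: 1330×0.424 = 0.348×(propane in n9), and the absorber passes all propane, so propane in n4 = propane in n9 = 1620.5 kg/s.
propylene in n4: m_A = 1330×0.576 + (1−0.348)·(1−0.524)·m_A, so m_A = 766.08/0.6896 = 1110.8 kg/s.
n4 = 1110.8 + 1620.5 = 2731.3 kg/s.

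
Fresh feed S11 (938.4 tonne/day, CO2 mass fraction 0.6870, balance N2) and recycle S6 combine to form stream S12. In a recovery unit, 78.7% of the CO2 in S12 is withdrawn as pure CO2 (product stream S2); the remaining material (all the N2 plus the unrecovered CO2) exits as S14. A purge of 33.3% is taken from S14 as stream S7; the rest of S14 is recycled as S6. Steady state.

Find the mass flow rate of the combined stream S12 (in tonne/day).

N2 enters only via S11 and leaves only via the purge: 938.4×0.313 = 0.333×(N2 in S14), and the recovery unit passes all N2, so N2 in S12 = N2 in S14 = 882.04 tonne/day.
CO2 in S12: m_A = 938.4×0.687 + (1−0.333)·(1−0.787)·m_A, so m_A = 644.68/0.8579 = 751.44 tonne/day.
S12 = 751.44 + 882.04 = 1633.5 tonne/day.

1633 tonne/day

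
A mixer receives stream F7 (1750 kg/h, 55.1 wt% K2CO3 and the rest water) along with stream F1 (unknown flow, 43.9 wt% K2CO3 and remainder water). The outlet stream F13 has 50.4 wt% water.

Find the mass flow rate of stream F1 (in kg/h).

Let F1 be the unknown flow. Total out = 1750 + F1.
water balance: 785.75 + 0.561·F1 = 0.504·(1750 + F1)
(0.561 − 0.504)·F1 = 0.504×1750 − 785.75 = 96.25
F1 = 96.25 / 0.057 = 1688.6 kg/h

1689 kg/h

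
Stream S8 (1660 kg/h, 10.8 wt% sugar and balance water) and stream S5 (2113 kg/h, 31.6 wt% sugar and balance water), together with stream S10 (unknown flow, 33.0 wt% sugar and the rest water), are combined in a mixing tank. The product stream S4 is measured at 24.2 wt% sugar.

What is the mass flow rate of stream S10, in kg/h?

Let S10 be the unknown flow. Total out = 3773 + S10.
sugar balance: 846.99 + 0.330·S10 = 0.242·(3773 + S10)
(0.330 − 0.242)·S10 = 0.242×3773 − 846.99 = 66.078
S10 = 66.078 / 0.088 = 750.89 kg/h

750.9 kg/h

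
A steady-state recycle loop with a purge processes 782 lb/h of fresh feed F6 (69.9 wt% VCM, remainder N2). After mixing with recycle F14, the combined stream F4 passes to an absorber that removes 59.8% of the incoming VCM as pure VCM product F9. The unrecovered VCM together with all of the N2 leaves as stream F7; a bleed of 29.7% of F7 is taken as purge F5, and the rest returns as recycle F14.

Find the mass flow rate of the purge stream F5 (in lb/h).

N2 enters only via F6 and leaves only via the purge: 782×0.301 = 0.297×(N2 in F7), and the absorber passes all N2, so N2 in F4 = N2 in F7 = 792.53 lb/h.
VCM in F4: m_A = 782×0.699 + (1−0.297)·(1−0.598)·m_A, so m_A = 546.62/0.7174 = 761.95 lb/h.
F7 = (1−0.598)×761.95 + 792.53 = 1098.8 lb/h.
Purge F5 = 0.297×1098.8 = 326.35 lb/h.

326.4 lb/h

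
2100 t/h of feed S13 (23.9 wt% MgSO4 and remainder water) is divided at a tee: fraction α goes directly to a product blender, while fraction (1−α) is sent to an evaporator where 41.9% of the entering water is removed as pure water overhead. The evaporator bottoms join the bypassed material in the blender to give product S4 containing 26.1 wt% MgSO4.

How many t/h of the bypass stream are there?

1545 t/h

All 2100×0.239 = 501.9 t/h of MgSO4 reaches S4, so S4 = 501.9/0.261 = 1923 t/h and vapour = 177.01 t/h.
The evaporator receives (1−α)·2100 of feed at 0.761 water and removes 0.419 of that water:
0.419×0.761×(1−α)×2100 = 177.01
(1−α) = 177.01/669.6 = 0.2644;  α = 0.7356.
Bypass flow = 0.7356×2100 = 1544.9 t/h.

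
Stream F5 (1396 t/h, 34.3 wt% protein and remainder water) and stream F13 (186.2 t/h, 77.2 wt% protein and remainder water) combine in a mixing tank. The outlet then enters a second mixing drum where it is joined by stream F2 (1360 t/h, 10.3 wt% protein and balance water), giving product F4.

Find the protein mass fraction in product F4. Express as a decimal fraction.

Overall, product flow = 2942.2 t/h.
protein in = 1396×0.343 + 186.2×0.772 + 1360×0.103 = 762.65 t/h.
protein fraction in F4 = 0.2592.

0.2592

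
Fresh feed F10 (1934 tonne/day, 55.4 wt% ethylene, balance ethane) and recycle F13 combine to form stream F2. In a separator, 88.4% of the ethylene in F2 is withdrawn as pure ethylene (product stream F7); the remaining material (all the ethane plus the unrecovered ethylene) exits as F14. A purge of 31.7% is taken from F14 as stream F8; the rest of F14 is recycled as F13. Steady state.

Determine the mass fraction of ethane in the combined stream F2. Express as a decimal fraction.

0.700

ethane enters only via F10 and leaves only via the purge: 1934×0.446 = 0.317×(ethane in F14), and the separator passes all ethane, so ethane in F2 = ethane in F14 = 2721 tonne/day.
ethylene in F2: m_A = 1934×0.554 + (1−0.317)·(1−0.884)·m_A, so m_A = 1071.4/0.9208 = 1163.6 tonne/day.
F2 = 1163.6 + 2721 = 3884.6 tonne/day.
ethane fraction in F2 = 2721/3884.6 = 0.700.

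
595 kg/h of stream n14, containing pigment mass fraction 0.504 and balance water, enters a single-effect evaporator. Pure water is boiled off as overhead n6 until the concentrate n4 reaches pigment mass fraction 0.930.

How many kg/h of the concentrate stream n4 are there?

pigment is conserved: 595×0.504 = 299.88 kg/h all reports to the concentrate.
Concentrate = 299.88/(target fraction) = 322.45 kg/h.

322.5 kg/h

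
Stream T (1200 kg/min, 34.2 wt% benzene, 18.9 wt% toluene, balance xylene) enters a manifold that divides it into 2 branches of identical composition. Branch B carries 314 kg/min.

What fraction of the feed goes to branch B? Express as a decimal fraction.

0.262

Fraction to B = 314/1200 = 0.2617.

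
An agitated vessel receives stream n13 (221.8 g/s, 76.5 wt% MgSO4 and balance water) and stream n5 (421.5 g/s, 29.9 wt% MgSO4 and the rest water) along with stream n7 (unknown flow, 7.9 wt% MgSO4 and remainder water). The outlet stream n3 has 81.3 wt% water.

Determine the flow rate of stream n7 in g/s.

Let n7 be the unknown flow. Total out = 643.3 + n7.
water balance: 347.59 + 0.921·n7 = 0.813·(643.3 + n7)
(0.921 − 0.813)·n7 = 0.813×643.3 − 347.59 = 175.41
n7 = 175.41 / 0.108 = 1624.2 g/s

1624 g/s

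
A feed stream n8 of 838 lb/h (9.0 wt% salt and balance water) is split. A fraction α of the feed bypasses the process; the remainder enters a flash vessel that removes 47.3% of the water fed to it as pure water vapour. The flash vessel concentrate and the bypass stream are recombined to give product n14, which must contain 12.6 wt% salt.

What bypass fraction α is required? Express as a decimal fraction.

All 838×0.090 = 75.42 lb/h of salt reaches n14, so n14 = 75.42/0.126 = 598.57 lb/h and vapour = 239.43 lb/h.
The evaporator receives (1−α)·838 of feed at 0.910 water and removes 0.473 of that water:
0.473×0.910×(1−α)×838 = 239.43
(1−α) = 239.43/360.7 = 0.6638;  α = 0.3362.

0.336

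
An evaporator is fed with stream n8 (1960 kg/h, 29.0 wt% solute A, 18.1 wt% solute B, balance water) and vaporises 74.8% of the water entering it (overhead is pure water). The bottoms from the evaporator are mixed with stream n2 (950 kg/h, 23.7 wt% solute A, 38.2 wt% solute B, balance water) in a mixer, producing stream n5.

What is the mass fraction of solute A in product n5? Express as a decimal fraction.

Vapour removed = 0.748×0.529×1960 = 775.56 kg/h; concentrate = 1184.4 kg/h.
solute A reaching the mixer = 568.4 (from concentrate) + 950×0.237 = 793.55 kg/h.
Product flow = 1184.4 + 950 = 2134.4 kg/h; solute A fraction = 0.372.

0.372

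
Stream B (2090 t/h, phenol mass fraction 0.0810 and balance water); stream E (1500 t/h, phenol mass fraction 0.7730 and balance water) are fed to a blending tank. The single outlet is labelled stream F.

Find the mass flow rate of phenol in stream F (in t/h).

phenol out = phenol in = 2090×0.081 + 1500×0.773 = 1328.8 t/h.

1329 t/h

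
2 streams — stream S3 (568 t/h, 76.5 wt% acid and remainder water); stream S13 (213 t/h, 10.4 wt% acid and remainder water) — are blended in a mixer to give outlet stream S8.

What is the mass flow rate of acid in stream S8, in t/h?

acid out = acid in = 568×0.765 + 213×0.104 = 456.67 t/h.

456.7 t/h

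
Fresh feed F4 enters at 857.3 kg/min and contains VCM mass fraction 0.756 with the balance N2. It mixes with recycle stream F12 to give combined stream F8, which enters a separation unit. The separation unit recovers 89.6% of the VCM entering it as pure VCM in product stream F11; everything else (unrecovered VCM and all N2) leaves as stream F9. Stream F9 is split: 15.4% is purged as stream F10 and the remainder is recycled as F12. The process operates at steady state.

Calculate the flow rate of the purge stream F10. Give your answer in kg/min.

N2 enters only via F4 and leaves only via the purge: 857.3×0.244 = 0.154×(N2 in F9), and the separation unit passes all N2, so N2 in F8 = N2 in F9 = 1358.3 kg/min.
VCM in F8: m_A = 857.3×0.756 + (1−0.154)·(1−0.896)·m_A, so m_A = 648.12/0.9120 = 710.64 kg/min.
F9 = (1−0.896)×710.64 + 1358.3 = 1432.2 kg/min.
Purge F10 = 0.154×1432.2 = 220.56 kg/min.

220.6 kg/min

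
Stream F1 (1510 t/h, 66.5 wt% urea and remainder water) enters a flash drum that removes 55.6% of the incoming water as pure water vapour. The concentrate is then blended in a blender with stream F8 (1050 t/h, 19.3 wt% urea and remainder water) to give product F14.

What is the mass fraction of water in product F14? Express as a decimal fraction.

0.470

Vapour removed = 0.556×0.335×1510 = 281.25 t/h; concentrate = 1228.7 t/h.
water reaching the mixer = 224.6 (from concentrate) + 1050×0.807 = 1071.9 t/h.
Product flow = 1228.7 + 1050 = 2278.7 t/h; water fraction = 0.470.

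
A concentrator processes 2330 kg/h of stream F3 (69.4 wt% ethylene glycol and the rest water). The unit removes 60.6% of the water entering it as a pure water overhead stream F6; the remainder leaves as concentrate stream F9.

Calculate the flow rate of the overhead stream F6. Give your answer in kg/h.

water entering = 2330×0.306 = 712.98 kg/h; overhead removed = 0.606×712.98 = 432.07 kg/h.

432.1 kg/h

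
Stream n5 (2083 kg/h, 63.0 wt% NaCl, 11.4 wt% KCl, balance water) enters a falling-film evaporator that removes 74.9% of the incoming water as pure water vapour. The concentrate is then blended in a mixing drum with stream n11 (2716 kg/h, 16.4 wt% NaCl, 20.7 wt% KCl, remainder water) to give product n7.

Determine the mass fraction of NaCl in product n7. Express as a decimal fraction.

0.400

Vapour removed = 0.749×0.256×2083 = 399.4 kg/h; concentrate = 1683.6 kg/h.
NaCl reaching the mixer = 1312.3 (from concentrate) + 2716×0.164 = 1757.7 kg/h.
Product flow = 1683.6 + 2716 = 4399.6 kg/h; NaCl fraction = 0.400.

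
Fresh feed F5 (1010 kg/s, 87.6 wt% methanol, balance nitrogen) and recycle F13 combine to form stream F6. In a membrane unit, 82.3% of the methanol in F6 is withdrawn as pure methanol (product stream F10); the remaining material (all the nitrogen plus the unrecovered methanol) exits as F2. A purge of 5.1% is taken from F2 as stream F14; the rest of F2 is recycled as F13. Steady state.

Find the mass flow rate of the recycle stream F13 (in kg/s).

nitrogen enters only via F5 and leaves only via the purge: 1010×0.124 = 0.051×(nitrogen in F2), and the membrane unit passes all nitrogen, so nitrogen in F6 = nitrogen in F2 = 2455.7 kg/s.
methanol in F6: m_A = 1010×0.876 + (1−0.051)·(1−0.823)·m_A, so m_A = 884.76/0.8320 = 1063.4 kg/s.
F2 = (1−0.823)×1063.4 + 2455.7 = 2643.9 kg/s.
Recycle F13 = (1−0.051)×2643.9 = 2509.1 kg/s.

2509 kg/s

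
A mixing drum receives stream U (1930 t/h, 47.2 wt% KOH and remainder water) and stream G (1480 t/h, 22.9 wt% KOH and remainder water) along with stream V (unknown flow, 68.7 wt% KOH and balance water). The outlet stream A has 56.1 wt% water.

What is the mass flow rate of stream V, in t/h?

Let V be the unknown flow. Total out = 3410 + V.
water balance: 2160.1 + 0.313·V = 0.561·(3410 + V)
(0.313 − 0.561)·V = 0.561×3410 − 2160.1 = -247.11
V = -247.11 / -0.248 = 996.41 t/h

996.4 t/h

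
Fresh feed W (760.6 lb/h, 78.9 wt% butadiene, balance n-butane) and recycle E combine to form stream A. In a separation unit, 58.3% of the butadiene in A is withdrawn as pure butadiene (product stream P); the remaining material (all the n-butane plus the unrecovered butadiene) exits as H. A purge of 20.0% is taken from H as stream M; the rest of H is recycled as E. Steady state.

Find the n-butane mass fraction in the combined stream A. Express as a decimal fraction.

0.471

n-butane enters only via W and leaves only via the purge: 760.6×0.211 = 0.200×(n-butane in H), and the separation unit passes all n-butane, so n-butane in A = n-butane in H = 802.43 lb/h.
butadiene in A: m_A = 760.6×0.789 + (1−0.200)·(1−0.583)·m_A, so m_A = 600.11/0.6664 = 900.53 lb/h.
A = 900.53 + 802.43 = 1703 lb/h.
n-butane fraction in A = 802.43/1703 = 0.471.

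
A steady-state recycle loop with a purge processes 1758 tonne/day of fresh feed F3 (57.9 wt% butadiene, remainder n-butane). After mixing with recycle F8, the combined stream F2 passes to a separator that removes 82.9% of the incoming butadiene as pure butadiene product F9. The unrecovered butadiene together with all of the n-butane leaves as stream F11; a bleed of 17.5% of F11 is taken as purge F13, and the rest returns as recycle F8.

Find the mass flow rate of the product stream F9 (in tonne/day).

butadiene in F2: m_A = 1758×0.579 + (1−0.175)·(1−0.829)·m_A, so m_A = 1017.9/0.8589 = 1185.1 tonne/day.
Product F9 = 0.829×1185.1 = 982.42 tonne/day.

982.4 tonne/day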